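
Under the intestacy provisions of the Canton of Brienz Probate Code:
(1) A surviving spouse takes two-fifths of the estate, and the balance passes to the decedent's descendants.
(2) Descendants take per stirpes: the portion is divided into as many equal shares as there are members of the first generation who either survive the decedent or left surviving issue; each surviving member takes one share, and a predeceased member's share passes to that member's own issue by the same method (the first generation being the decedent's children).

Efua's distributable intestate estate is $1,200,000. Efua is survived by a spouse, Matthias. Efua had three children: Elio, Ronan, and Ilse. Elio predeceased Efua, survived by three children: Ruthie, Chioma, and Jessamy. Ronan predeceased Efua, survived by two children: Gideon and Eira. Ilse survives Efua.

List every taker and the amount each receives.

Matthias: $480,000; Ruthie: $80,000; Chioma: $80,000; Jessamy: $80,000; Gideon: $120,000; Eira: $120,000; Ilse: $240,000

Matthias takes two-fifths of $1,200,000 = $480,000. The remaining $720,000 passes to the descendants.
The descendants' portion ($720,000) is divided into 3 shares of $240,000: Ilse takes $240,000; Elio's $240,000 share passes to Elio's issue; Ronan's $240,000 share passes to Ronan's issue.
Elio's share ($240,000) is divided into 3 shares of $80,000: Ruthie, Chioma, and Jessamy each take $80,000.
Ronan's share ($240,000) is divided into 2 shares of $120,000: Gideon and Eira each take $120,000.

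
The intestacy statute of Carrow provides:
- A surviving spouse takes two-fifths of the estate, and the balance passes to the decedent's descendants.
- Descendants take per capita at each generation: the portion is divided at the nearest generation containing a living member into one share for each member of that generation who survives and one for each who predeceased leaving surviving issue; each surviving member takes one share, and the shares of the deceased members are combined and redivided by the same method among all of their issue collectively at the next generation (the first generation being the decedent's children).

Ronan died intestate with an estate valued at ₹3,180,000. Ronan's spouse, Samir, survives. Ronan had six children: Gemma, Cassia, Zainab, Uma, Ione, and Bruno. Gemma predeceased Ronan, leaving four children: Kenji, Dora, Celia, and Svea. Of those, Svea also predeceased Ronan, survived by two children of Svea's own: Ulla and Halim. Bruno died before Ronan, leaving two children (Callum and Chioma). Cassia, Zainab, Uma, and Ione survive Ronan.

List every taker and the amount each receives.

Samir: ₹1,272,000; Kenji: ₹106,000; Dora: ₹106,000; Celia: ₹106,000; Ulla: ₹53,000; Halim: ₹53,000; Cassia: ₹318,000; Zainab: ₹318,000; Uma: ₹318,000; Ione: ₹318,000; Callum: ₹106,000; Chioma: ₹106,000

Samir takes two-fifths of ₹3,180,000 = ₹1,272,000. The remaining ₹1,908,000 passes to the descendants.
The descendants' portion (₹1,908,000) is divided at the children's generation into 6 shares of ₹318,000. Cassia, Zainab, Uma, and Ione each take ₹318,000. The 2 shares of the deceased (Gemma and Bruno) are combined into a pool of ₹636,000.
That pool (₹636,000) is divided at the grandchildren's generation into 6 shares of ₹106,000. Kenji, Dora, Celia, Callum, and Chioma each take ₹106,000. The remaining share for the deceased Svea (₹106,000) is carried to the next generation.
That pool (₹106,000) is divided at the great-grandchildren's generation equally among Ulla and Halim: ₹53,000 each.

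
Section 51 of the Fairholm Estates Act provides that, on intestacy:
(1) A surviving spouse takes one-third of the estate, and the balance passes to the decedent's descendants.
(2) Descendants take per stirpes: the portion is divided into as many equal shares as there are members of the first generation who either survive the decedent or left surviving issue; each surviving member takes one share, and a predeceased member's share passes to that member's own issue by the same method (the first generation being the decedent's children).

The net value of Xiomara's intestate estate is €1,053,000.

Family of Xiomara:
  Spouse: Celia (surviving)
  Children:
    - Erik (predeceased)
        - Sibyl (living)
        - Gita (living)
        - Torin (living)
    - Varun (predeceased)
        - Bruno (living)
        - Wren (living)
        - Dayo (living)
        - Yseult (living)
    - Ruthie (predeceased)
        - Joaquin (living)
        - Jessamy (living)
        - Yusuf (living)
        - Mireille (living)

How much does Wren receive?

Celia takes one-third of €1,053,000 = €351,000. The remaining €702,000 passes to the descendants.
The descendants' portion (€702,000) is divided into 3 shares of €234,000: Erik's €234,000 share passes to Erik's issue; Varun's €234,000 share passes to Varun's issue; Ruthie's €234,000 share passes to Ruthie's issue.
Erik's share (€234,000) is divided into 3 shares of €78,000: Sibyl, Gita, and Torin each take €78,000.
Varun's share (€234,000) is divided into 4 shares of €58,500: Bruno, Wren, Dayo, and Yseult each take €58,500.
Ruthie's share (€234,000) is divided into 4 shares of €58,500: Joaquin, Jessamy, Yusuf, and Mireille each take €58,500.

Wren receives €58,500.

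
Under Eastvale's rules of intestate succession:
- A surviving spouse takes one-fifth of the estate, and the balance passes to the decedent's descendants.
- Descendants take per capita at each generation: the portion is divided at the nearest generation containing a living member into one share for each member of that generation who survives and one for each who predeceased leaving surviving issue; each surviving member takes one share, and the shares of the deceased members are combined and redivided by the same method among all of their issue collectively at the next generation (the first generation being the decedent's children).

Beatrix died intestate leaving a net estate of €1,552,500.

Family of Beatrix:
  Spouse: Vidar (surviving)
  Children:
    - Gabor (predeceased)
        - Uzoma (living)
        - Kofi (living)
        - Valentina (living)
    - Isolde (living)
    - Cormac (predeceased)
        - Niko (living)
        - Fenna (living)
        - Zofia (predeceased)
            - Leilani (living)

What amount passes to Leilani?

Vidar takes one-fifth of €1,552,500 = €310,500. The remaining €1,242,000 passes to the descendants.
The descendants' portion (€1,242,000) is divided at the children's generation into 3 shares of €414,000. Isolde takes €414,000. The 2 shares of the deceased (Gabor and Cormac) are combined into a pool of €828,000.
That pool (€828,000) is divided at the grandchildren's generation into 6 shares of €138,000. Uzoma, Kofi, Valentina, Niko, and Fenna each take €138,000. The remaining share for the deceased Zofia (€138,000) is carried to the next generation.
That pool (€138,000) passes entirely to Leilani, the sole taker at the great-grandchildren's generation.

Leilani receives €138,000.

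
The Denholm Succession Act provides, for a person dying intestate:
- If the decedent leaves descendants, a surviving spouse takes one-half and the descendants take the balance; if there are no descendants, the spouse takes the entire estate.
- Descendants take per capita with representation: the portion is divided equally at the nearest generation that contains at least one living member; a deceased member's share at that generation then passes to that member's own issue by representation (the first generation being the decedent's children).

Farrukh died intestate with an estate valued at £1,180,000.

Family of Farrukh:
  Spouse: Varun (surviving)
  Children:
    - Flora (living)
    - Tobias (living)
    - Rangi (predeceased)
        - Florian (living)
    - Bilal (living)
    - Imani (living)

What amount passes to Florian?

Florian receives £118,000.

Varun takes one-half of £1,180,000 = £590,000. The remaining £590,000 passes to the descendants.
The descendants' portion (£590,000) is divided into 5 shares of £118,000: Flora, Tobias, Bilal, and Imani each take £118,000; Rangi's £118,000 share passes to Rangi's issue.
Rangi's share (£118,000) passes entirely to Florian.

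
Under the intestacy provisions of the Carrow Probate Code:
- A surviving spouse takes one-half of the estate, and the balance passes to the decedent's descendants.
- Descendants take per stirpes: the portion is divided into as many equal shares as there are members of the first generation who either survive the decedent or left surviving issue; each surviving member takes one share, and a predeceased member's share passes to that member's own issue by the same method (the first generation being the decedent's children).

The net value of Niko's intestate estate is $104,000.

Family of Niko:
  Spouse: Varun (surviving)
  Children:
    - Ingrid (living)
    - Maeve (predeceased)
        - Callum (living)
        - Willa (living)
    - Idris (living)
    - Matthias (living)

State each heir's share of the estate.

Varun takes one-half of $104,000 = $52,000. The remaining $52,000 passes to the descendants.
The descendants' portion ($52,000) is divided into 4 shares of $13,000: Ingrid, Idris, and Matthias each take $13,000; Maeve's $13,000 share passes to Maeve's issue.
Maeve's share ($13,000) is divided into 2 shares of $6,500: Callum and Willa each take $6,500.

Varun: $52,000; Ingrid: $13,000; Callum: $6,500; Willa: $6,500; Idris: $13,000; Matthias: $13,000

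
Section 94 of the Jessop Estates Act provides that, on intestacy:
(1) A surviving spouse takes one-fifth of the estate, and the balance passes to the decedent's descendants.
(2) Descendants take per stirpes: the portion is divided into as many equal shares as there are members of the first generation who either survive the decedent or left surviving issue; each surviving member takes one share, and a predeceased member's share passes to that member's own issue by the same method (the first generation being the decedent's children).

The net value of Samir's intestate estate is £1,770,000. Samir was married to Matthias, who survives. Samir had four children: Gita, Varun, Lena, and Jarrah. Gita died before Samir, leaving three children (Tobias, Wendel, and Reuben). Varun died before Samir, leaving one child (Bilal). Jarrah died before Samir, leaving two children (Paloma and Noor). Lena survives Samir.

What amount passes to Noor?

Noor receives £177,000.

Matthias takes one-fifth of £1,770,000 = £354,000. The remaining £1,416,000 passes to the descendants.
The descendants' portion (£1,416,000) is divided into 4 shares of £354,000: Lena takes £354,000; Gita's £354,000 share passes to Gita's issue; Varun's £354,000 share passes to Varun's issue; Jarrah's £354,000 share passes to Jarrah's issue.
Gita's share (£354,000) is divided into 3 shares of £118,000: Tobias, Wendel, and Reuben each take £118,000.
Varun's share (£354,000) passes entirely to Bilal.
Jarrah's share (£354,000) is divided into 2 shares of £177,000: Paloma and Noor each take £177,000.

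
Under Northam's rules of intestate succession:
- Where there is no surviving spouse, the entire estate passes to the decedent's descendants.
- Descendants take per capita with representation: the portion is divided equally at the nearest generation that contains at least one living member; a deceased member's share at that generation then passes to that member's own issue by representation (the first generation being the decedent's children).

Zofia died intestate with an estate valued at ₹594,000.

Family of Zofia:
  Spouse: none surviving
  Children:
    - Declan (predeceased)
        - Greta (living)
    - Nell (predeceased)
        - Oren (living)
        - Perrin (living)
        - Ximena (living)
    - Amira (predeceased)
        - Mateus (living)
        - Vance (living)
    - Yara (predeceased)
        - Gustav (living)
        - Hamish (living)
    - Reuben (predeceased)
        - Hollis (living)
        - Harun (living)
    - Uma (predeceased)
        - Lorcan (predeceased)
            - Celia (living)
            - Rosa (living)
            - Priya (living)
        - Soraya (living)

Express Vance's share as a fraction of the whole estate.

Vance receives 1/12 of the estate.

The entire ₹594,000 passes to the descendants.
No child survives, so the initial division is made at the grandchildren's generation.
That amount (₹594,000) is divided into 12 shares of ₹49,500: Greta, Oren, Perrin, Ximena, Mateus, Vance, Gustav, Hamish, Hollis, Harun, and Soraya each take ₹49,500; Lorcan's ₹49,500 share passes to Lorcan's issue.
Lorcan's share (₹49,500) is divided into 3 shares of ₹16,500: Celia, Rosa, and Priya each take ₹16,500.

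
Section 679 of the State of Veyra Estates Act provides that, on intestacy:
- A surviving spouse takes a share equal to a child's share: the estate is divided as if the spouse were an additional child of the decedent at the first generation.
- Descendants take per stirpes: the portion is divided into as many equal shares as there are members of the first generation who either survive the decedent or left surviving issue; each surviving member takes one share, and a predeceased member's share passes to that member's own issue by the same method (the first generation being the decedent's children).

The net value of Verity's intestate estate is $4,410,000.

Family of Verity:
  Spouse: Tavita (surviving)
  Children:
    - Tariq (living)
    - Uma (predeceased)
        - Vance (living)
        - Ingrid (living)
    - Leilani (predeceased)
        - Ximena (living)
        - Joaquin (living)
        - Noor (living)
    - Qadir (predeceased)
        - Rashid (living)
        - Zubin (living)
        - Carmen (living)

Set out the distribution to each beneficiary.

The spouse counts as an additional share at the children's level, so there are 5 primary shares of $882,000. Tavita takes one such share ($882,000).
The children's combined portion ($3,528,000) is divided into 4 shares of $882,000: Tariq takes $882,000; Uma's $882,000 share passes to Uma's issue; Leilani's $882,000 share passes to Leilani's issue; Qadir's $882,000 share passes to Qadir's issue.
Uma's share ($882,000) is divided into 2 shares of $441,000: Vance and Ingrid each take $441,000.
Leilani's share ($882,000) is divided into 3 shares of $294,000: Ximena, Joaquin, and Noor each take $294,000.
Qadir's share ($882,000) is divided into 3 shares of $294,000: Rashid, Zubin, and Carmen each take $294,000.

Tavita: $882,000; Tariq: $882,000; Vance: $441,000; Ingrid: $441,000; Ximena: $294,000; Joaquin: $294,000; Noor: $294,000; Rashid: $294,000; Zubin: $294,000; Carmen: $294,000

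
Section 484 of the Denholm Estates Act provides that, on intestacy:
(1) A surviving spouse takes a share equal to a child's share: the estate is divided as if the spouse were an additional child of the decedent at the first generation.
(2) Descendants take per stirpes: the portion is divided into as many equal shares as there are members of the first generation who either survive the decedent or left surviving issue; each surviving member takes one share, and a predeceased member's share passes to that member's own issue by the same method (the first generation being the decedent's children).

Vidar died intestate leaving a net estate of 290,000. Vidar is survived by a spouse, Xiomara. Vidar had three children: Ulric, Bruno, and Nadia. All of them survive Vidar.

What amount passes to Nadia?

The spouse counts as an additional share at the children's level, so there are 4 primary shares of 72,500. Xiomara takes one such share (72,500).
The children's combined portion (217,500) is divided into 3 shares of 72,500: Ulric, Bruno, and Nadia each take 72,500.

Nadia receives 72,500.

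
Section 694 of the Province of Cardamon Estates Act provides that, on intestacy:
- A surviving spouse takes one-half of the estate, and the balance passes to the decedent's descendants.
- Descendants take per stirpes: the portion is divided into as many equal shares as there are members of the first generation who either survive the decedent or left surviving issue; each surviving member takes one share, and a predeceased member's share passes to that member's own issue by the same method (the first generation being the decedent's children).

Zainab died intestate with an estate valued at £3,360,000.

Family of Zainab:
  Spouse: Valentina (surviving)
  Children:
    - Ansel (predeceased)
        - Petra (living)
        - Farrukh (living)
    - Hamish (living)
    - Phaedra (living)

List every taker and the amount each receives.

Valentina takes one-half of £3,360,000 = £1,680,000. The remaining £1,680,000 passes to the descendants.
The descendants' portion (£1,680,000) is divided into 3 shares of £560,000: Hamish and Phaedra each take £560,000; Ansel's £560,000 share passes to Ansel's issue.
Ansel's share (£560,000) is divided into 2 shares of £280,000: Petra and Farrukh each take £280,000.

Valentina: £1,680,000; Petra: £280,000; Farrukh: £280,000; Hamish: £560,000; Phaedra: £560,000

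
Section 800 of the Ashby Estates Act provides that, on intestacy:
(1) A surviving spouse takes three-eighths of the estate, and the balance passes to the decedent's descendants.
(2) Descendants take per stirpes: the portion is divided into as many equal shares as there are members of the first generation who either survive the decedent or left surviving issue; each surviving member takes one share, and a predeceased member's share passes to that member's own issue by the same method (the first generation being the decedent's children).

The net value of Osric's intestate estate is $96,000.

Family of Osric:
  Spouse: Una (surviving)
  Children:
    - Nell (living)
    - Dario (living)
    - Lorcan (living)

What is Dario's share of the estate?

Dario receives $20,000.

Una takes three-eighths of $96,000 = $36,000. The remaining $60,000 passes to the descendants.
The descendants' portion ($60,000) is divided into 3 shares of $20,000: Nell, Dario, and Lorcan each take $20,000.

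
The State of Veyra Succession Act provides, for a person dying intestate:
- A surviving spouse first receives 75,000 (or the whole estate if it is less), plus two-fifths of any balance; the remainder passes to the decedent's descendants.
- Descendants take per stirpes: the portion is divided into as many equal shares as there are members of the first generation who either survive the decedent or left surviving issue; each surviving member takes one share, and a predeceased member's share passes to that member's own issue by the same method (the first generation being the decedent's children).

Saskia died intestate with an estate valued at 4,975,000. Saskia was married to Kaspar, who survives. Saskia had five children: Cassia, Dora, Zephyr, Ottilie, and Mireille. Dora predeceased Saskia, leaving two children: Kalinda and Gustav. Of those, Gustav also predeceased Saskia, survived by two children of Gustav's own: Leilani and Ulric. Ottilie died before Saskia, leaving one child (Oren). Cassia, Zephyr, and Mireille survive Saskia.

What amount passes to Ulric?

Kaspar first takes 75,000, leaving a balance of 4,900,000. Kaspar then takes two-fifths of the balance (1,960,000), for a total of 2,035,000. The remaining 2,940,000 passes to the descendants.
The descendants' portion (2,940,000) is divided into 5 shares of 588,000: Cassia, Zephyr, and Mireille each take 588,000; Dora's 588,000 share passes to Dora's issue; Ottilie's 588,000 share passes to Ottilie's issue.
Dora's share (588,000) is divided into 2 shares of 294,000: Kalinda takes 294,000; Gustav's 294,000 share passes to Gustav's issue.
Gustav's share (294,000) is divided into 2 shares of 147,000: Leilani and Ulric each take 147,000.
Ottilie's share (588,000) passes entirely to Oren.

Ulric receives 147,000.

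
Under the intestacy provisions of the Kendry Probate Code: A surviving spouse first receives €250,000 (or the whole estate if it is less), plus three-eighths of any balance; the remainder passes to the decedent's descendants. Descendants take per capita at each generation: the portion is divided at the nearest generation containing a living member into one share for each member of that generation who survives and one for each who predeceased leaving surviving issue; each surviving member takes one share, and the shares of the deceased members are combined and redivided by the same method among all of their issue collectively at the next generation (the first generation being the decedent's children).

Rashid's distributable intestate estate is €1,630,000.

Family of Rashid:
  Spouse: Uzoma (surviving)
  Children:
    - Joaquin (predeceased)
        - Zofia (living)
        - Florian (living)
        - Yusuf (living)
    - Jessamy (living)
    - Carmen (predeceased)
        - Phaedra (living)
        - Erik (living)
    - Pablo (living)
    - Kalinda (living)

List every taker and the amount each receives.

Uzoma first takes €250,000, leaving a balance of €1,380,000. Uzoma then takes three-eighths of the balance (€517,500), for a total of €767,500. The remaining €862,500 passes to the descendants.
The descendants' portion (€862,500) is divided at the children's generation into 5 shares of €172,500. Jessamy, Pablo, and Kalinda each take €172,500. The 2 shares of the deceased (Joaquin and Carmen) are combined into a pool of €345,000.
That pool (€345,000) is divided at the grandchildren's generation equally among Zofia, Florian, Yusuf, Phaedra, and Erik: €69,000 each.

Uzoma: €767,500; Zofia: €69,000; Florian: €69,000; Yusuf: €69,000; Jessamy: €172,500; Phaedra: €69,000; Erik: €69,000; Pablo: €172,500; Kalinda: €172,500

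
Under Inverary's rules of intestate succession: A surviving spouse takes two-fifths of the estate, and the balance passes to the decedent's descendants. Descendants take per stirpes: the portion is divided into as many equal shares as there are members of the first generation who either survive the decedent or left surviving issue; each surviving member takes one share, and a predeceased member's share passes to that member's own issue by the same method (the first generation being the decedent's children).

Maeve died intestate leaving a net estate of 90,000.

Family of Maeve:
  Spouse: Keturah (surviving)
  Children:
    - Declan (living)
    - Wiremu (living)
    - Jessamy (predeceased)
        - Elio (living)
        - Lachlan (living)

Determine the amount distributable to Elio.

Keturah takes two-fifths of 90,000 = 36,000. The remaining 54,000 passes to the descendants.
The descendants' portion (54,000) is divided into 3 shares of 18,000: Declan and Wiremu each take 18,000; Jessamy's 18,000 share passes to Jessamy's issue.
Jessamy's share (18,000) is divided into 2 shares of 9,000: Elio and Lachlan each take 9,000.

Elio receives 9,000.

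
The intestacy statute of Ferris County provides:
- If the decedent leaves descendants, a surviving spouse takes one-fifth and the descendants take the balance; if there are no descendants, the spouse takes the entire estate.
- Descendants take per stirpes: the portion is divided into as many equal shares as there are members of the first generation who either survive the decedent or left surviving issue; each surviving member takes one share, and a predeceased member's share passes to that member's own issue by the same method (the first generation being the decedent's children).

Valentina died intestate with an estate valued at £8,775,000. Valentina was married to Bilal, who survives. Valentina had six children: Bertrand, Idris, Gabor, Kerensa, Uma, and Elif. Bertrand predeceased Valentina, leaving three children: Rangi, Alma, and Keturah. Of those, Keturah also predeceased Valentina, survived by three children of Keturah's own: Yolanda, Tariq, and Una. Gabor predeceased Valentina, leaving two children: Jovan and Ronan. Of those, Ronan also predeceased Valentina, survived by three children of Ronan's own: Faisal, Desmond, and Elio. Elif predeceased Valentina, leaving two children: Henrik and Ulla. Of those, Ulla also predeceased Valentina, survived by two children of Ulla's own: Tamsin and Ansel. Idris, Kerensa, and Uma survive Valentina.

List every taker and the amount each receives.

Bilal takes one-fifth of £8,775,000 = £1,755,000. The remaining £7,020,000 passes to the descendants.
The descendants' portion (£7,020,000) is divided into 6 shares of £1,170,000: Idris, Kerensa, and Uma each take £1,170,000; Bertrand's £1,170,000 share passes to Bertrand's issue; Gabor's £1,170,000 share passes to Gabor's issue; Elif's £1,170,000 share passes to Elif's issue.
Bertrand's share (£1,170,000) is divided into 3 shares of £390,000: Rangi and Alma each take £390,000; Keturah's £390,000 share passes to Keturah's issue.
Keturah's share (£390,000) is divided into 3 shares of £130,000: Yolanda, Tariq, and Una each take £130,000.
Gabor's share (£1,170,000) is divided into 2 shares of £585,000: Jovan takes £585,000; Ronan's £585,000 share passes to Ronan's issue.
Ronan's share (£585,000) is divided into 3 shares of £195,000: Faisal, Desmond, and Elio each take £195,000.
Elif's share (£1,170,000) is divided into 2 shares of £585,000: Henrik takes £585,000; Ulla's £585,000 share passes to Ulla's issue.
Ulla's share (£585,000) is divided into 2 shares of £292,500: Tamsin and Ansel each take £292,500.

Bilal: £1,755,000; Rangi: £390,000; Alma: £390,000; Yolanda: £130,000; Tariq: £130,000; Una: £130,000; Idris: £1,170,000; Jovan: £585,000; Faisal: £195,000; Desmond: £195,000; Elio: £195,000; Kerensa: £1,170,000; Uma: £1,170,000; Henrik: £585,000; Tamsin: £292,500; Ansel: £292,500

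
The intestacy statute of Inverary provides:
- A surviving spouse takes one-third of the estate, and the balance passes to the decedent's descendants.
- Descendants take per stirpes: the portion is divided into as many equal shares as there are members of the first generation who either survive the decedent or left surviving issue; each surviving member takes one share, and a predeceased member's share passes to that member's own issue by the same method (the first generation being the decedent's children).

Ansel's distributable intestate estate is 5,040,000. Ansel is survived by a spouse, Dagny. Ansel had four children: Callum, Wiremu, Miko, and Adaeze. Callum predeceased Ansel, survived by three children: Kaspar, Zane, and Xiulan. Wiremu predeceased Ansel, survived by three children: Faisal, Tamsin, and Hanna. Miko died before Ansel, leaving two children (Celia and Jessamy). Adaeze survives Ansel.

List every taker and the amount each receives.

Dagny: 1,680,000; Kaspar: 280,000; Zane: 280,000; Xiulan: 280,000; Faisal: 280,000; Tamsin: 280,000; Hanna: 280,000; Celia: 420,000; Jessamy: 420,000; Adaeze: 840,000

Dagny takes one-third of 5,040,000 = 1,680,000. The remaining 3,360,000 passes to the descendants.
The descendants' portion (3,360,000) is divided into 4 shares of 840,000: Adaeze takes 840,000; Callum's 840,000 share passes to Callum's issue; Wiremu's 840,000 share passes to Wiremu's issue; Miko's 840,000 share passes to Miko's issue.
Callum's share (840,000) is divided into 3 shares of 280,000: Kaspar, Zane, and Xiulan each take 280,000.
Wiremu's share (840,000) is divided into 3 shares of 280,000: Faisal, Tamsin, and Hanna each take 280,000.
Miko's share (840,000) is divided into 2 shares of 420,000: Celia and Jessamy each take 420,000.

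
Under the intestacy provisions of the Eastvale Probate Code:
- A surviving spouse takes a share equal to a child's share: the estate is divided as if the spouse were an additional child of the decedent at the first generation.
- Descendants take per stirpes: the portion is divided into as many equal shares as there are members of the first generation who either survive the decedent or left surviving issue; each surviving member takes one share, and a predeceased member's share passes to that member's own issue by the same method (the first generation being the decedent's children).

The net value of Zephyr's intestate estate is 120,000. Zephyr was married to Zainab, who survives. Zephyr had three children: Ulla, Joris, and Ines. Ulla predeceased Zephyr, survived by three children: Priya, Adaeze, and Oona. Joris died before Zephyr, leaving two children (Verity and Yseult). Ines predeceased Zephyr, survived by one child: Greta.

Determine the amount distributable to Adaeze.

The spouse counts as an additional share at the children's level, so there are 4 primary shares of 30,000. Zainab takes one such share (30,000).
The children's combined portion (90,000) is divided into 3 shares of 30,000: Ulla's 30,000 share passes to Ulla's issue; Joris's 30,000 share passes to Joris's issue; Ines's 30,000 share passes to Ines's issue.
Ulla's share (30,000) is divided into 3 shares of 10,000: Priya, Adaeze, and Oona each take 10,000.
Joris's share (30,000) is divided into 2 shares of 15,000: Verity and Yseult each take 15,000.
Ines's share (30,000) passes entirely to Greta.

Adaeze receives 10,000.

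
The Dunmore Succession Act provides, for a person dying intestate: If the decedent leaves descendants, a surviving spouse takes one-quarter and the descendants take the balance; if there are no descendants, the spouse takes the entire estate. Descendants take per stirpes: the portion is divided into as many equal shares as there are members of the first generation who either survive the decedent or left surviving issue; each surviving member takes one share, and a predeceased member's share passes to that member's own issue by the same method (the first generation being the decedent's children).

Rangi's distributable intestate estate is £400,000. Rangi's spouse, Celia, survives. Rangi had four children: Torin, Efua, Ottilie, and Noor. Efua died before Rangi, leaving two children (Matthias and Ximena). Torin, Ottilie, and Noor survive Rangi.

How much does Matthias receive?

Matthias receives £37,500.

Celia takes one-quarter of £400,000 = £100,000. The remaining £300,000 passes to the descendants.
The descendants' portion (£300,000) is divided into 4 shares of £75,000: Torin, Ottilie, and Noor each take £75,000; Efua's £75,000 share passes to Efua's issue.
Efua's share (£75,000) is divided into 2 shares of £37,500: Matthias and Ximena each take £37,500.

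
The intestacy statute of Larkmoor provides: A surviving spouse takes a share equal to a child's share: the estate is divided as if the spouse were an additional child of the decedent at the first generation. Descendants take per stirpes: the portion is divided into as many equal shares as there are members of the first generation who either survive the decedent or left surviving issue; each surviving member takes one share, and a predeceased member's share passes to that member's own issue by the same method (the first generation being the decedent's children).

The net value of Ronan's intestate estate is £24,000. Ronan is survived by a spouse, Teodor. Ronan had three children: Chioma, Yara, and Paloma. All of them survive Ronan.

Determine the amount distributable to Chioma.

The spouse counts as an additional share at the children's level, so there are 4 primary shares of £6,000. Teodor takes one such share (£6,000).
The children's combined portion (£18,000) is divided into 3 shares of £6,000: Chioma, Yara, and Paloma each take £6,000.

Chioma receives £6,000.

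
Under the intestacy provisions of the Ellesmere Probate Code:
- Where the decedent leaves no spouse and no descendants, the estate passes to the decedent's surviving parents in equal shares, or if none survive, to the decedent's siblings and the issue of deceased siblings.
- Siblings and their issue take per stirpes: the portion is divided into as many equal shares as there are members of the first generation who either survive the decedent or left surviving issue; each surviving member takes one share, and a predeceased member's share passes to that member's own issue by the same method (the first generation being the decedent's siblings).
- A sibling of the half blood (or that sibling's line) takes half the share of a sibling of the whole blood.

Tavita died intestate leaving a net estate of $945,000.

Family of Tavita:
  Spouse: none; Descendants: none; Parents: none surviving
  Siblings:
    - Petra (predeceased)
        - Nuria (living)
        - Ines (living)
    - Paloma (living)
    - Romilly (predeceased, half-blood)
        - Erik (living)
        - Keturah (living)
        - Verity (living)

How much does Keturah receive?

Keturah receives $63,000.

The entire $945,000 passes to the siblings and their issue.
Counting each half-blood sibling's line as half a unit, there are 5/2 units in $945,000, so one unit is $378,000. Whole-blood lines (Petra and Paloma) take $378,000 each; half-blood lines (Romilly) take $189,000 each.
Petra's share ($378,000) is divided into 2 shares of $189,000: Nuria and Ines each take $189,000.
Romilly's share ($189,000) is divided into 3 shares of $63,000: Erik, Keturah, and Verity each take $63,000.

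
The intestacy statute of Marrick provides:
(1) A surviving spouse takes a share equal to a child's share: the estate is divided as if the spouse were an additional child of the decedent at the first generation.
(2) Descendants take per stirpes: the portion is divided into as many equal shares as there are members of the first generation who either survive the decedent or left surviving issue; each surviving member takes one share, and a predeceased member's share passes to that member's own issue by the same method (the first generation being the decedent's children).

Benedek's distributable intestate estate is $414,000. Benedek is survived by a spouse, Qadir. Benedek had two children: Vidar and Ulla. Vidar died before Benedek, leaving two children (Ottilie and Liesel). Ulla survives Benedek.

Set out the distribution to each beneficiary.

Qadir: $138,000; Ottilie: $69,000; Liesel: $69,000; Ulla: $138,000

The spouse counts as an additional share at the children's level, so there are 3 primary shares of $138,000. Qadir takes one such share ($138,000).
The children's combined portion ($276,000) is divided into 2 shares of $138,000: Ulla takes $138,000; Vidar's $138,000 share passes to Vidar's issue.
Vidar's share ($138,000) is divided into 2 shares of $69,000: Ottilie and Liesel each take $69,000.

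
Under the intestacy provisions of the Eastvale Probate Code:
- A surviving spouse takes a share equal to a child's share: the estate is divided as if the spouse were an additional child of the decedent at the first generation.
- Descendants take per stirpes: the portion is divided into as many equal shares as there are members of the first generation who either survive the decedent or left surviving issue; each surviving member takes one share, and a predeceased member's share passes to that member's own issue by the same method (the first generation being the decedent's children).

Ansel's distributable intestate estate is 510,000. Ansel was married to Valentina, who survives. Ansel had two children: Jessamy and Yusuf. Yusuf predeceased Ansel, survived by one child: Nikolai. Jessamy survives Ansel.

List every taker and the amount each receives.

Valentina: 170,000; Jessamy: 170,000; Nikolai: 170,000

The spouse counts as an additional share at the children's level, so there are 3 primary shares of 170,000. Valentina takes one such share (170,000).
The children's combined portion (340,000) is divided into 2 shares of 170,000: Jessamy takes 170,000; Yusuf's 170,000 share passes to Yusuf's issue.
Yusuf's share (170,000) passes entirely to Nikolai.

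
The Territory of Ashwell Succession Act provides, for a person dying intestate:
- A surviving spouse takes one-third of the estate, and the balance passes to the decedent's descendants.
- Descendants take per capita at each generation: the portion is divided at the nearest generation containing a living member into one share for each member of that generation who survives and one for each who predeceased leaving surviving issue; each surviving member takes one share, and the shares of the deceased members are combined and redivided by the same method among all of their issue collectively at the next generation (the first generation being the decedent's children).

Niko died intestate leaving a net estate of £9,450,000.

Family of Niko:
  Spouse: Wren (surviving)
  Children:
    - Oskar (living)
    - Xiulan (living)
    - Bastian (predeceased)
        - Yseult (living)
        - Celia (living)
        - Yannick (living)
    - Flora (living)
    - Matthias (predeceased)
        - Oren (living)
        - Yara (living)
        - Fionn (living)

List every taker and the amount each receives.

Wren takes one-third of £9,450,000 = £3,150,000. The remaining £6,300,000 passes to the descendants.
The descendants' portion (£6,300,000) is divided at the children's generation into 5 shares of £1,260,000. Oskar, Xiulan, and Flora each take £1,260,000. The 2 shares of the deceased (Bastian and Matthias) are combined into a pool of £2,520,000.
That pool (£2,520,000) is divided at the grandchildren's generation equally among Yseult, Celia, Yannick, Oren, Yara, and Fionn: £420,000 each.

Wren: £3,150,000; Oskar: £1,260,000; Xiulan: £1,260,000; Yseult: £420,000; Celia: £420,000; Yannick: £420,000; Flora: £1,260,000; Oren: £420,000; Yara: £420,000; Fionn: £420,000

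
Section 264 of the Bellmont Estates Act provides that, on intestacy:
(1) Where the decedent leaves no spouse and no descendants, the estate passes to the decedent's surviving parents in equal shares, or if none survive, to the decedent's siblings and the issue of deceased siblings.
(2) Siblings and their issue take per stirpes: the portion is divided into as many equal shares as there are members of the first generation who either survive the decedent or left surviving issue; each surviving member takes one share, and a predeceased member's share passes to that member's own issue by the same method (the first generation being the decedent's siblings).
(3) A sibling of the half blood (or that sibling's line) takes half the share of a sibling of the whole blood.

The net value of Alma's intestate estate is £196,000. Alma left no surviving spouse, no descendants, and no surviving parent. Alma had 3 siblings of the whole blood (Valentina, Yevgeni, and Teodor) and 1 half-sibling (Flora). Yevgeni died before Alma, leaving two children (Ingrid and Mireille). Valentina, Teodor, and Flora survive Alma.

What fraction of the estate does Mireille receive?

The entire £196,000 passes to the siblings and their issue.
Counting each half-blood sibling's line as half a unit, there are 7/2 units in £196,000, so one unit is £56,000. Whole-blood lines (Valentina, Yevgeni, and Teodor) take £56,000 each; half-blood lines (Flora) take £28,000 each.
Yevgeni's share (£56,000) is divided into 2 shares of £28,000: Ingrid and Mireille each take £28,000.

Mireille receives 1/7 of the estate.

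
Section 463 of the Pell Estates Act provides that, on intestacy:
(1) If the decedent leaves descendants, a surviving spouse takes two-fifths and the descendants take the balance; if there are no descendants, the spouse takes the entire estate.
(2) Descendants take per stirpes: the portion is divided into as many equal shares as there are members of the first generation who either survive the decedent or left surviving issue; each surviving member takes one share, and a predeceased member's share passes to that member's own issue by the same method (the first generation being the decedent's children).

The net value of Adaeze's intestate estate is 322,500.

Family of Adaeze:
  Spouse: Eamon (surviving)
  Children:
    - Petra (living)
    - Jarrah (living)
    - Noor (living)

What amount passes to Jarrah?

Jarrah receives 64,500.

Eamon takes two-fifths of 322,500 = 129,000. The remaining 193,500 passes to the descendants.
The descendants' portion (193,500) is divided into 3 shares of 64,500: Petra, Jarrah, and Noor each take 64,500.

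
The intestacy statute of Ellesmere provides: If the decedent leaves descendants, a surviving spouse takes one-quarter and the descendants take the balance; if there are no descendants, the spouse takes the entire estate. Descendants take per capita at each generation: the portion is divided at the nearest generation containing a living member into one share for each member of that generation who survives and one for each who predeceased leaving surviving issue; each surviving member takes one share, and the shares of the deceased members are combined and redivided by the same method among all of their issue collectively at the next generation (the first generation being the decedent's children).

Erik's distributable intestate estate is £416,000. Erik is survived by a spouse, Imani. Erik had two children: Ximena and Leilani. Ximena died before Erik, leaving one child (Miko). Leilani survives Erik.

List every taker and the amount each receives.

Imani: £104,000; Miko: £156,000; Leilani: £156,000

Imani takes one-quarter of £416,000 = £104,000. The remaining £312,000 passes to the descendants.
The descendants' portion (£312,000) is divided at the children's generation into 2 shares of £156,000. Leilani takes £156,000. The remaining share for the deceased Ximena (£156,000) is carried to the next generation.
That pool (£156,000) passes entirely to Miko, the sole taker at the grandchildren's generation.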